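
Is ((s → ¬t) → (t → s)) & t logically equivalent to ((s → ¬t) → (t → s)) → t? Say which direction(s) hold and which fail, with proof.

The forward direction holds; the converse fails.

(←) This fails. Under t = T, s = F, the left side is false but the right side is true.

(→) Assume the antecedent. If t is true, ((s → ¬t) → (t → s)) → t reduces to true regardless of the other variables. If t is false, the antecedent cannot hold. Either way ((s → ¬t) → (t → s)) → t holds.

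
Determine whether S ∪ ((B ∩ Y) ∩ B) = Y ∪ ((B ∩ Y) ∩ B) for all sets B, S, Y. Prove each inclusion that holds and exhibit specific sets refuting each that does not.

(⟹) This inclusion fails. Take B = ∅, S = {1}, Y = ∅; then 1 ∈ S ∪ ((B ∩ Y) ∩ B) but 1 ∉ Y ∪ ((B ∩ Y) ∩ B).

(⟸) This inclusion fails. Take B = ∅, S = ∅, Y = {1}; then 1 ∈ Y ∪ ((B ∩ Y) ∩ B) but 1 ∉ S ∪ ((B ∩ Y) ∩ B).

(⊆) fails and (⊇) fails.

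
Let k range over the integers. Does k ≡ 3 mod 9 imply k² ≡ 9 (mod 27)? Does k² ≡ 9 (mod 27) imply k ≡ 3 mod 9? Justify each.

Only the forward direction holds.

(⟹) Suppose k ≡ 3 (mod 9). Working modulo 27, k ∈ {3, 12, 21}; for each such r, r² ≡ 9 (mod 27).

(⟸) This fails: take k = 6. Then 6² = 36 ≡ 9 (mod 27), yet 6 ≡ 6 (mod 9), not 3.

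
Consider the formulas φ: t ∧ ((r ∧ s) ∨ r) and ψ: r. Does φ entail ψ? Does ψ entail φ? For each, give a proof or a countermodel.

(⇒) Assume the antecedent. If r is true, r reduces to true regardless of the other variables. If r is false, the antecedent cannot hold. Either way r holds.

(⇐) This fails. Under r = T, s = F, t = F, the left side is false but the right side is true.

Only the forward direction holds.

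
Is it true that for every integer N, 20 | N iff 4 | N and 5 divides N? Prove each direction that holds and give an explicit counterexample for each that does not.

Both implications hold.

(⟹) If 20 ∣ N, write N = 20q. Since 20 = 5·4, N = 4·(5q), so 4 ∣ N; and since 20 = 4·5, N = 5·(4q), so 5 ∣ N.

(⟸) Suppose 4 ∣ N and 5 ∣ N. Any common multiple of 4 and 5 is a multiple of their lcm; here gcd(4, 5) = 1, so lcm(4, 5) = 4·5 = 20, so 20 ∣ N.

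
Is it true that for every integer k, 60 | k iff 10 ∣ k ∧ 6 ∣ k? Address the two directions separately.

(⟸) This fails: take k = 30. Both 10 ∣ 30 and 6 ∣ 30, yet 30 is not a multiple of 60 (since 30 = 0·60 + 30), so 60 ∤ 30.

(⟹) If 60 ∣ k, write k = 60q. Since 60 = 6·10, k = 10·(6q), so 10 ∣ k; and since 60 = 10·6, k = 6·(10q), so 6 ∣ k.

Not equivalent: only (⇒) holds.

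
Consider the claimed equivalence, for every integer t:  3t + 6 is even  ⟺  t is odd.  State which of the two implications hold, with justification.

(⇒) fails and (⇐) fails.

(⇒) This fails: t = 2 gives 3t + 6 = 12, which is even, but 2 is even, not odd.

(⇐) This also fails: t = 3 is odd, but 3t + 6 = 15 is odd, not even.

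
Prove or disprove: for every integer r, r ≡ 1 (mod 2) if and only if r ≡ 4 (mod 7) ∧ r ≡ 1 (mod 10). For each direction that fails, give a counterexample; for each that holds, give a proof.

Only the reverse direction holds.

(→) This fails: r = 1 gives 1 ≡ 1 (mod 2) but 1 ≡ 1 (mod 7), so the conjunction on the right does not hold.

(←) Conversely, if r ≡ 4 (mod 7) and r ≡ 1 (mod 10), then by the Chinese remainder theorem r ≡ 11 (mod 70). Since 11 ≡ 1 (mod 2) and 2 ∣ 70, we get r ≡ 1 (mod 2).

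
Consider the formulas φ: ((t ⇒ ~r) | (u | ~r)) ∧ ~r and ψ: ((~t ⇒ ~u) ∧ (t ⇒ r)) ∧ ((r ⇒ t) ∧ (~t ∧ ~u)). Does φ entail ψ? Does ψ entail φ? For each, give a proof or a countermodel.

Converse. Assume the antecedent. If u is true, the antecedent cannot hold. If u is false, the antecedent forces (u = F, t = F, r = F), and ((t ⇒ ~r) | (u | ~r)) ∧ ~r holds there. Either way ((t ⇒ ~r) | (u | ~r)) ∧ ~r holds.

Forward direction. This fails. Under u = T, t = F, r = F, the left side is true but the right side is false.

(⇒) fails; (⇐) holds.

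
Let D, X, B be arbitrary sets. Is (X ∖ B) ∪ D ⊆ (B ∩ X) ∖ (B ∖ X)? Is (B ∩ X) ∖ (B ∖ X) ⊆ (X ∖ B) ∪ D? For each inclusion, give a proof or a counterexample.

Neither inclusion holds.

(⊆) This inclusion fails. Take D = {1}, X = ∅, B = ∅; then 1 ∈ (X ∖ B) ∪ D but 1 ∉ (B ∩ X) ∖ (B ∖ X).

(⊇) This inclusion fails. Take D = ∅, X = {1}, B = {1}; then 1 ∈ (B ∩ X) ∖ (B ∖ X) but 1 ∉ (X ∖ B) ∪ D.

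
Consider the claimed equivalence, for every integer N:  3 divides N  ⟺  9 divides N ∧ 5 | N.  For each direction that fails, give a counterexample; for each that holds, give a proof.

Converse. Suppose 9 ∣ N and 5 ∣ N. Any common multiple of 9 and 5 is a multiple of their lcm; here gcd(9, 5) = 1, so lcm(9, 5) = 9·5 = 45, so 45 ∣ N. Since 3 ∣ 45, it follows that 3 ∣ N.

Forward direction. This fails: take N = 3. Certainly 3 ∣ 3, but 9 ∤ 3.

Only the converse holds.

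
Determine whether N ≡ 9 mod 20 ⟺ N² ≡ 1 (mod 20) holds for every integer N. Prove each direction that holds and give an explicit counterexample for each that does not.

Only the forward implication holds.

[⇒] Suppose N ≡ 9 mod 20. Write N = 20j + 9. Then (20j + 9)² = 400j² + 360j + 81 = 20(20j² + 18j + 4) + 1, so N² ≡ 1 (mod 20).

[⇐] This fails: take N = 1. Then 1² = 1 ≡ 1 (mod 20), yet 1 ≡ 1 (mod 20), not 9.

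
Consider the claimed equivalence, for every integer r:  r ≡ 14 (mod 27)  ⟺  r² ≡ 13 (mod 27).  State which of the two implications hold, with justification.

Forward direction. This fails: take r = 14. Then 14 ≡ 14 (mod 27), but 14² = 196 ≡ 7 (mod 27), not 13.

Converse. This fails: take r = 11. Then 11² = 121 ≡ 13 (mod 27), yet 11 ≡ 11 (mod 27), not 14.

(⇒) fails and (⇐) fails.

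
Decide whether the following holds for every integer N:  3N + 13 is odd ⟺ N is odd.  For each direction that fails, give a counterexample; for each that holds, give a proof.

(⇒) fails and (⇐) fails.

Forward direction. This fails: N = 6 gives 3N + 13 = 31, which is odd, but 6 is even, not odd.

Converse. This also fails: N = 1 is odd, but 3N + 13 = 16 is even, not odd.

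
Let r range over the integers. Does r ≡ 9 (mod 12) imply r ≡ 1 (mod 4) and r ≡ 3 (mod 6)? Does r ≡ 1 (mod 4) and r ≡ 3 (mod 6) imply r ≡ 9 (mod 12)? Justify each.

[⇒] Suppose r ≡ 9 (mod 12); write r = 12j + 9. Since 4 ∣ 12, reducing mod 4 gives r ≡ 9 ≡ 1 (mod 4); since 6 ∣ 12, reducing mod 6 gives r ≡ 9 ≡ 3 (mod 6).

[⇐] Conversely, if r ≡ 1 (mod 4) and r ≡ 3 (mod 6), then by the Chinese remainder theorem r ≡ 9 (mod 12). This is exactly r ≡ 9 (mod 12).

Both implications hold.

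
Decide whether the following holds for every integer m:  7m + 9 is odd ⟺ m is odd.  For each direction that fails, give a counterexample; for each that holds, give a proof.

Both directions fail.

(⟹) This fails: m = 2 gives 7m + 9 = 23, which is odd, but 2 is even, not odd.

(⟸) This also fails: m = 5 is odd, but 7m + 9 = 44 is even, not odd.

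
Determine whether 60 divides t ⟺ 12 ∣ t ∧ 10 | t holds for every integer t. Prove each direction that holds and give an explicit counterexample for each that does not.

Both directions hold.

(←) Suppose 12 ∣ t and 10 ∣ t. Any common multiple of 12 and 10 is a multiple of their lcm; here lcm(12, 10) = 12·10/gcd(12, 10) = 120/2 = 60, so 60 ∣ t.

(→) If 60 ∣ t, write t = 60q. Since 60 = 5·12, t = 12·(5q), so 12 ∣ t; and since 60 = 6·10, t = 10·(6q), so 10 ∣ t.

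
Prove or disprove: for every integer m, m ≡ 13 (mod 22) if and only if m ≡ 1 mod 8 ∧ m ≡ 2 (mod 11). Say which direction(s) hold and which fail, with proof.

Not equivalent: only (⇐) holds.

(⟸) If m ≡ 1 (mod 8) and m ≡ 2 (mod 11), then by the Chinese remainder theorem m ≡ 57 (mod 88). Since 57 ≡ 13 (mod 22) and 22 ∣ 88, we get m ≡ 13 (mod 22).

(⟹) This fails: m = 35 gives 35 ≡ 13 (mod 22) but 35 ≡ 3 (mod 8), so the conjunction on the right does not hold.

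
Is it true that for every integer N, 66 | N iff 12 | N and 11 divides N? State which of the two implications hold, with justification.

Only the reverse direction holds.

[⇒] This fails: take N = 66. Certainly 66 ∣ 66, but 12 ∤ 66.

[⇐] Suppose 12 ∣ N and 11 ∣ N. Any common multiple of 12 and 11 is a multiple of their lcm; here gcd(12, 11) = 1, so lcm(12, 11) = 12·11 = 132, so 132 ∣ N. Since 66 ∣ 132, it follows that 66 ∣ N.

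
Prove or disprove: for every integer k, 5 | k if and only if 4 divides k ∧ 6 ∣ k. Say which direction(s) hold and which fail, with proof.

Neither direction holds.

(→) This fails: take k = 5. Certainly 5 ∣ 5, but 4 ∤ 5.

(←) This fails: take k = 12. Both 4 ∣ 12 and 6 ∣ 12, yet 12 is not a multiple of 5 (since 12 = 2·5 + 2), so 5 ∤ 12.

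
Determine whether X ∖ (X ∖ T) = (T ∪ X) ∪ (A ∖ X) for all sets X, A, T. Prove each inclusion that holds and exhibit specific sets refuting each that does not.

The sets are not equal: only the forward inclusion holds.

Forward inclusion. Let x ∈ X ∖ (X ∖ T). Then either x ∈ X ∩ T and x ∉ A; or x ∈ X ∩ A ∩ T. In each case x ∈ (T ∪ X) ∪ (A ∖ X), so X ∖ (X ∖ T) ⊆ (T ∪ X) ∪ (A ∖ X).

Reverse inclusion. This inclusion fails. Take X = {1}, A = ∅, T = ∅; then 1 ∈ (T ∪ X) ∪ (A ∖ X) but 1 ∉ X ∖ (X ∖ T).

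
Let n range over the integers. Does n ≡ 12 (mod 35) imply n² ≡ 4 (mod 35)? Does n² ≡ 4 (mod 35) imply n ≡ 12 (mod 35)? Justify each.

(⇐) This fails: take n = 2. Then 2² = 4 ≡ 4 (mod 35), yet 2 ≡ 2 (mod 35), not 12.

(⇒) Suppose n ≡ 12 (mod 35). Write n = 35j + 12. Then (35j + 12)² = 1225j² + 840j + 144 = 35(35j² + 24j + 4) + 4, so n² ≡ 4 (mod 35).

Not equivalent: only (⇒) holds.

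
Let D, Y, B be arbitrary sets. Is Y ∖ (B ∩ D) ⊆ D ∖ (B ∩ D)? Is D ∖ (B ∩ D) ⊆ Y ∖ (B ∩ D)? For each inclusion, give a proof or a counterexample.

(⊆) fails and (⊇) fails.

Forward inclusion. This inclusion fails. Take D = ∅, Y = {1}, B = ∅; then 1 ∈ Y ∖ (B ∩ D) but 1 ∉ D ∖ (B ∩ D).

Reverse inclusion. This inclusion fails. Take D = {1}, Y = ∅, B = ∅; then 1 ∈ D ∖ (B ∩ D) but 1 ∉ Y ∖ (B ∩ D).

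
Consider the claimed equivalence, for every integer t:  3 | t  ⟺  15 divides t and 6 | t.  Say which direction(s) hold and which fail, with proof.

(⇒) fails; (⇐) holds.

(⟹) This fails: take t = 3. Certainly 3 ∣ 3, but 15 ∤ 3.

(⟸) Suppose 15 ∣ t and 6 ∣ t. Any common multiple of 15 and 6 is a multiple of their lcm; here lcm(15, 6) = 15·6/gcd(15, 6) = 90/3 = 30, so 30 ∣ t. Since 3 ∣ 30, it follows that 3 ∣ t.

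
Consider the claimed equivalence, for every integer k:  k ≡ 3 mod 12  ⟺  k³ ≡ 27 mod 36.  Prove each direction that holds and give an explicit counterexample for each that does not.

Both implications hold.

Forward direction. Suppose k ≡ 3 (mod 12). Working modulo 36, k ∈ {3, 15, 27}; for each such r, r³ ≡ 27 (mod 36).

Converse. The residues r modulo 36 with r³ ≡ 27 (mod 36) are exactly {3, 15, 27}, and each is ≡ 3 (mod 12).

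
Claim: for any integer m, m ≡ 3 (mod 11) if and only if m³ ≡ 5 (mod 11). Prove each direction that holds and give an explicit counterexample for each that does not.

Forward direction. Suppose m ≡ 3 (mod 11). Write m = 11j + 3. Then (11j + 3)³ = 1331j³ + 1089j² + 297j + 27 = 11(121j³ + 99j² + 27j + 2) + 5, so m³ ≡ 5 (mod 11).

Converse. Suppose m³ ≡ 5 (mod 11). The only residue r in {0, …, 10} with r³ ≡ 5 (mod 11) is r = 3, so m ≡ 3 (mod 11).

Equivalent; both directions hold.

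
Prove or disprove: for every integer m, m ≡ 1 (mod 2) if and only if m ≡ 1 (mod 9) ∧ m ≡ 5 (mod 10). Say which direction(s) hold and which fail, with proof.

Only the converse holds.

(⟸) If m ≡ 1 (mod 9) and m ≡ 5 (mod 10), then by the Chinese remainder theorem m ≡ 55 (mod 90). Since 55 ≡ 1 (mod 2) and 2 ∣ 90, we get m ≡ 1 (mod 2).

(⟹) This fails: m = 1 gives 1 ≡ 1 (mod 2) but 1 ≡ 1 (mod 10), so the conjunction on the right does not hold.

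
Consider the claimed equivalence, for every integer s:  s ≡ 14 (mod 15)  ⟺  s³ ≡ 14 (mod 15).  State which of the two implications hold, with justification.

The biconditional holds.

[⇒] Suppose s ≡ 14 (mod 15). Write s = 15j + 14. Then (15j + 14)³ = 3375j³ + 9450j² + 8820j + 2744 = 15(225j³ + 630j² + 588j + 182) + 14, so s³ ≡ 14 (mod 15).

[⇐] Conversely, suppose s³ ≡ 14 (mod 15). The only residue r in {0, …, 14} with r³ ≡ 14 (mod 15) is r = 14, so s ≡ 14 (mod 15).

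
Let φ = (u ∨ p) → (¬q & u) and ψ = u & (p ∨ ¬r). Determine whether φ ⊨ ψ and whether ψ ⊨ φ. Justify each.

(⟹) This fails. Under p = F, r = F, q = F, u = F, the left side is true but the right side is false.

(⟸) This fails. Under p = F, r = F, q = T, u = T, the left side is false but the right side is true.

Both directions fail.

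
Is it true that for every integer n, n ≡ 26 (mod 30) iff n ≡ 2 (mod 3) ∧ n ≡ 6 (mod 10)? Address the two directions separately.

(⇒) Suppose n ≡ 26 (mod 30); write n = 30j + 26. Since 3 ∣ 30, reducing mod 3 gives n ≡ 26 ≡ 2 (mod 3); since 10 ∣ 30, reducing mod 10 gives n ≡ 26 ≡ 6 (mod 10).

(⇐) Conversely, if n ≡ 2 (mod 3) and n ≡ 6 (mod 10), then by the Chinese remainder theorem n ≡ 26 (mod 30). This is exactly n ≡ 26 (mod 30).

The biconditional holds.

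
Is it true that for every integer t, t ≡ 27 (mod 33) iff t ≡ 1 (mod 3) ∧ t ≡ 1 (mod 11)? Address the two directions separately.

Neither direction holds.

(⇒) This fails: t = 27 gives 27 ≡ 27 (mod 33) but 27 ≡ 0 (mod 3), so the conjunction on the right does not hold.

(⇐) This fails: t = 1 satisfies both congruences on the right (1 ≡ 1 mod 3 and 1 ≡ 1 mod 11) yet 1 ≡ 1 (mod 33), not 27.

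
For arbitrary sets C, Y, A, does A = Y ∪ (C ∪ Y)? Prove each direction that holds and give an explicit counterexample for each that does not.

Forward inclusion. This inclusion fails. Take C = ∅, Y = ∅, A = {1}; then 1 ∈ A but 1 ∉ Y ∪ (C ∪ Y).

Reverse inclusion. This inclusion fails. Take C = {1}, Y = ∅, A = ∅; then 1 ∈ Y ∪ (C ∪ Y) but 1 ∉ A.

Neither inclusion holds.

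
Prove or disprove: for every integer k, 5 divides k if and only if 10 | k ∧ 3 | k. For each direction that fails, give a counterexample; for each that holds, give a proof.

Forward direction. This fails: take k = 5. Certainly 5 ∣ 5, but 10 ∤ 5.

Converse. Suppose 10 ∣ k and 3 ∣ k. Any common multiple of 10 and 3 is a multiple of their lcm; here gcd(10, 3) = 1, so lcm(10, 3) = 10·3 = 30, so 30 ∣ k. Since 5 ∣ 30, it follows that 5 ∣ k.

Only the reverse direction holds.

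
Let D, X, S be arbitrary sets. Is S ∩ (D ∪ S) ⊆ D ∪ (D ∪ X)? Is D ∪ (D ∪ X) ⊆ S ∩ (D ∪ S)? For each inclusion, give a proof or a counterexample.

Neither inclusion holds.

(⟹) This inclusion fails. Take D = ∅, X = ∅, S = {1}; then 1 ∈ S ∩ (D ∪ S) but 1 ∉ D ∪ (D ∪ X).

(⟸) This inclusion fails. Take D = {1}, X = ∅, S = ∅; then 1 ∈ D ∪ (D ∪ X) but 1 ∉ S ∩ (D ∪ S).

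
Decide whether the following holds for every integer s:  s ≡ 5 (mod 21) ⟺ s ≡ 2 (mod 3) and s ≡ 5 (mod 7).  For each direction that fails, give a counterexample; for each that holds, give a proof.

[⇒] Suppose s ≡ 5 (mod 21); write s = 21j + 5. Since 3 ∣ 21, reducing mod 3 gives s ≡ 5 ≡ 2 (mod 3); since 7 ∣ 21, reducing mod 7 gives s ≡ 5 (mod 7).

[⇐] Conversely, if s ≡ 2 (mod 3) and s ≡ 5 (mod 7), then by the Chinese remainder theorem s ≡ 5 (mod 21). This is exactly s ≡ 5 (mod 21).

The biconditional holds.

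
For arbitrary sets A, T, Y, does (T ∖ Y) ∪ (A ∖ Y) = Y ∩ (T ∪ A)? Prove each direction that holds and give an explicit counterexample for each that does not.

Both inclusions fail.

Forward inclusion. This inclusion fails. Take A = {1}, T = ∅, Y = ∅; then 1 ∈ (T ∖ Y) ∪ (A ∖ Y) but 1 ∉ Y ∩ (T ∪ A).

Reverse inclusion. This inclusion fails. Take A = {1}, T = ∅, Y = {1}; then 1 ∈ Y ∩ (T ∪ A) but 1 ∉ (T ∖ Y) ∪ (A ∖ Y).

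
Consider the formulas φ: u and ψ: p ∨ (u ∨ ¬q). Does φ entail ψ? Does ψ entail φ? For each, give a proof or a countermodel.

(→) Assume the antecedent. If q is true, the antecedent forces (q = T, u = T, p = F) or (q = T, u = T, p = T), and p ∨ (u ∨ ¬q) holds there. If q is false, p ∨ (u ∨ ¬q) reduces to true regardless of the other variables. Either way p ∨ (u ∨ ¬q) holds.

(←) This fails. Under q = F, u = F, p = F, the left side is false but the right side is true.

Only the forward direction holds.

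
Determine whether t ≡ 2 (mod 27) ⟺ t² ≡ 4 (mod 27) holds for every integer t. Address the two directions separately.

(⇒) holds; (⇐) fails.

(→) Suppose t ≡ 2 (mod 27). Write t = 27j + 2. Then (27j + 2)² = 729j² + 108j + 4 = 27(27j² + 4j) + 4, so t² ≡ 4 (mod 27).

(←) This fails: take t = 25. Then 25² = 625 ≡ 4 (mod 27), yet 25 ≡ 25 (mod 27), not 2.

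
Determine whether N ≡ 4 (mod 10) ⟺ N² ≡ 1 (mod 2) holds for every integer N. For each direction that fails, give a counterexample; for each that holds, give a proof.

(⟹) This fails: take N = 4. Then 4 ≡ 4 (mod 10), but 4² = 16 ≡ 0 (mod 2), not 1.

(⟸) This fails: take N = 1. Then 1² = 1 ≡ 1 (mod 2), yet 1 ≡ 1 (mod 10), not 4.

(⇒) fails and (⇐) fails.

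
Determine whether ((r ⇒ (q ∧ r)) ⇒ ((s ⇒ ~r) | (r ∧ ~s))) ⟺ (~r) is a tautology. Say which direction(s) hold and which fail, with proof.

Only the converse holds.

(⟹) This fails. Under s = F, q = F, r = T, the left side is true but the right side is false.

(⟸) Assume the antecedent. If s is true, the antecedent forces (s = T, q = F, r = F) or (s = T, q = T, r = F), and the consequent holds there. If s is false, the consequent reduces to true regardless of the other variables. Either way the consequent holds.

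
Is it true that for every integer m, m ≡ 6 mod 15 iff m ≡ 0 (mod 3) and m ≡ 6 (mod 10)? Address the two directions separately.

Only the reverse direction holds.

(⇐) If m ≡ 0 (mod 3) and m ≡ 6 (mod 10), then by the Chinese remainder theorem m ≡ 6 (mod 30). Since 6 ≡ 6 (mod 15) and 15 ∣ 30, we get m ≡ 6 (mod 15).

(⇒) This fails: m = 21 gives 21 ≡ 6 (mod 15) but 21 ≡ 1 (mod 10), so the conjunction on the right does not hold.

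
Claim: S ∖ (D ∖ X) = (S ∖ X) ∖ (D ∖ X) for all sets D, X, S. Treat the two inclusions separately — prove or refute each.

(⊆) fails; (⊇) holds.

Reverse inclusion. Let x ∈ (S ∖ X) ∖ (D ∖ X). Then x ∈ S and x ∉ D, X, from which x ∈ S ∖ (D ∖ X).

Forward inclusion. This inclusion fails. Take D = ∅, X = {1}, S = {1}; then 1 ∈ S ∖ (D ∖ X) but 1 ∉ (S ∖ X) ∖ (D ∖ X).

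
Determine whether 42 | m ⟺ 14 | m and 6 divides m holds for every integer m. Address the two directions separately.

Forward direction. If 42 ∣ m, write m = 42q. Since 42 = 3·14, m = 14·(3q), so 14 ∣ m; and since 42 = 7·6, m = 6·(7q), so 6 ∣ m.

Converse. Suppose 14 ∣ m and 6 ∣ m. Any common multiple of 14 and 6 is a multiple of their lcm; here lcm(14, 6) = 14·6/gcd(14, 6) = 84/2 = 42, so 42 ∣ m.

Both directions hold.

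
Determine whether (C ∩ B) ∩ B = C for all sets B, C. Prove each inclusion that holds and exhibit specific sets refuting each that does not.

(⊆) Let x ∈ (C ∩ B) ∩ B. Then x ∈ B ∩ C, from which x ∈ C.

(⊇) This inclusion fails. Take B = ∅, C = {1}; then 1 ∈ C but 1 ∉ (C ∩ B) ∩ B.

Only the forward inclusion holds.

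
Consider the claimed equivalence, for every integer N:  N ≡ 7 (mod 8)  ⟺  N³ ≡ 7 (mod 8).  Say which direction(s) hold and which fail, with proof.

Both directions hold.

Converse. For the converse, argue contrapositively. If N ≢ 7 (mod 8), then N is congruent to one of 0, 1, 2, 3, 4, 5, 6 modulo 8, and these give N³ ≡ 0, 1, 0, 3, 0, 5, 0 respectively — never 7.

Forward direction. Suppose N ≡ 7 (mod 8). Write N = 8j + 7. Then (8j + 7)³ = 512j³ + 1344j² + 1176j + 343 = 8(64j³ + 168j² + 147j + 42) + 7, so N³ ≡ 7 (mod 8).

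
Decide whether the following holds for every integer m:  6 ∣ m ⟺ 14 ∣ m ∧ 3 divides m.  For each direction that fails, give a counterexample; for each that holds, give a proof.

(⇐) Suppose 14 ∣ m and 3 ∣ m. Any common multiple of 14 and 3 is a multiple of their lcm; here gcd(14, 3) = 1, so lcm(14, 3) = 14·3 = 42, so 42 ∣ m. Since 6 ∣ 42, it follows that 6 ∣ m.

(⇒) This fails: take m = 6. Certainly 6 ∣ 6, but 14 ∤ 6.

Not equivalent: only (⇐) holds.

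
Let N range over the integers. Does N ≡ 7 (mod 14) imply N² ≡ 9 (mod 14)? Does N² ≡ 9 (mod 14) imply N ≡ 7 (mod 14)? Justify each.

Neither implication holds.

(→) This fails: take N = 7. Then 7 ≡ 7 (mod 14), but 7² = 49 ≡ 7 (mod 14), not 9.

(←) This fails: take N = 3. Then 3² = 9 ≡ 9 (mod 14), yet 3 ≡ 3 (mod 14), not 7.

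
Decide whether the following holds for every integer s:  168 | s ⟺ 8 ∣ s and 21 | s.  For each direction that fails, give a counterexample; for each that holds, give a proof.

Equivalent; both directions hold.

(→) If 168 ∣ s, write s = 168q. Since 168 = 21·8, s = 8·(21q), so 8 ∣ s; and since 168 = 8·21, s = 21·(8q), so 21 ∣ s.

(←) Suppose 8 ∣ s and 21 ∣ s. Any common multiple of 8 and 21 is a multiple of their lcm; here gcd(8, 21) = 1, so lcm(8, 21) = 8·21 = 168, so 168 ∣ s.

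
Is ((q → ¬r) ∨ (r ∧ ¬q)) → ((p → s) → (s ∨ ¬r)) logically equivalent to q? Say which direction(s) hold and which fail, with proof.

The forward direction fails; the converse holds.

[⇒] This fails. Under r = F, s = F, p = F, q = F, the left side is true but the right side is false.

[⇐] Assume the antecedent. If q is true, the consequent reduces to true regardless of the other variables. If q is false, the antecedent cannot hold. Either way the consequent holds.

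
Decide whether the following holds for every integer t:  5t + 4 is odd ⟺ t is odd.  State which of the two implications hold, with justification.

The biconditional holds.

[⇒] Suppose 5t + 4 is odd. Since 5 is odd, 5t and t have the same parity, so 5t + 4 ≡ t + 4 (mod 2). As 4 is even, 5t + 4 is odd exactly when t is odd. Thus t is odd.

[⇐] Conversely, suppose t is odd; write t = 2j + 1. Then 5t + 4 = 5·(2j + 1) + 4 = 2·5j + 9, which is odd.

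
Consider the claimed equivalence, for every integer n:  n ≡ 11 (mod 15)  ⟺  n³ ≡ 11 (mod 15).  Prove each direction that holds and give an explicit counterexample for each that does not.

Both implications hold.

(⇐) Suppose n³ ≡ 11 (mod 15). The only residue r in {0, …, 14} with r³ ≡ 11 (mod 15) is r = 11, so n ≡ 11 (mod 15).

(⇒) Suppose n ≡ 11 (mod 15). Write n = 15j + 11. Then (15j + 11)³ = 3375j³ + 7425j² + 5445j + 1331 = 15(225j³ + 495j² + 363j + 88) + 11, so n³ ≡ 11 (mod 15).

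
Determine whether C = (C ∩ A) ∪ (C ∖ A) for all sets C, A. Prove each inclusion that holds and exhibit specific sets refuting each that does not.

(⊇) Let x ∈ (C ∩ A) ∪ (C ∖ A). Then either x ∈ C and x ∉ A; or x ∈ C ∩ A. In each case x ∈ C, so (C ∩ A) ∪ (C ∖ A) ⊆ C.

(⊆) Let x ∈ C. Then either x ∈ C and x ∉ A; or x ∈ C ∩ A. In each case x ∈ (C ∩ A) ∪ (C ∖ A), so C ⊆ (C ∩ A) ∪ (C ∖ A).

The two sets are equal.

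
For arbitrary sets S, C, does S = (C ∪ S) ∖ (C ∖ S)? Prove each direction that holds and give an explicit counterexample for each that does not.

(⊆) Let x ∈ S. Then either x ∈ S and x ∉ C; or x ∈ S ∩ C. In each case x ∈ (C ∪ S) ∖ (C ∖ S), so S ⊆ (C ∪ S) ∖ (C ∖ S).

(⊇) Let x ∈ (C ∪ S) ∖ (C ∖ S). Then either x ∈ S and x ∉ C; or x ∈ S ∩ C. In each case x ∈ S, so (C ∪ S) ∖ (C ∖ S) ⊆ S.

Both inclusions hold.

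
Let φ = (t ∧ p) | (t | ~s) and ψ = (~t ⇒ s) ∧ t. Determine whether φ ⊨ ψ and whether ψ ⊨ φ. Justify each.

(⇒) fails; (⇐) holds.

(→) This fails. Under p = F, t = F, s = F, the left side is true but the right side is false.

(←) Assume the antecedent. If p is true, the antecedent forces (p = T, t = T, s = F) or (p = T, t = T, s = T), and (t ∧ p) | (t | ~s) holds there. If p is false, the antecedent forces (p = F, t = T, s = F) or (p = F, t = T, s = T), and (t ∧ p) | (t | ~s) holds there. Either way (t ∧ p) | (t | ~s) holds.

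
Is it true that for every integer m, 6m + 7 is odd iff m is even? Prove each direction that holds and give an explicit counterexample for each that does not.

The forward direction fails; the converse holds.

(⇒) This fails: take m = 3. Then 6m + 7 = 25, which is odd, yet m = 3 is odd, not even.

(⇐) Suppose m is even. Since 6 is even, 6m is even for every m, so 6m + 7 has the same parity as 7, which is odd. Hence 6m + 7 is odd.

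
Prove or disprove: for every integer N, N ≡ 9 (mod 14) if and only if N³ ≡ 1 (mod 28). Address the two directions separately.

Neither implication holds.

[⇒] This fails: take N = 23. Then 23 ≡ 9 (mod 14), but 23³ = 12167 ≡ 15 (mod 28), not 1.

[⇐] This fails: take N = 1. Then 1³ = 1 ≡ 1 (mod 28), yet 1 ≡ 1 (mod 14), not 9.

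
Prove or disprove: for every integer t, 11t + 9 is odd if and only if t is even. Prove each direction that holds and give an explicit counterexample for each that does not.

Both directions hold.

(→) Suppose 11t + 9 is odd. Since 11 is odd, 11t and t have the same parity, so 11t + 9 ≡ t + 9 (mod 2). As 9 is odd, 11t + 9 is odd exactly when t is even. Thus t is even.

(←) Conversely, suppose t is even; write t = 2j. Then 11t + 9 = 11·(2j) + 9 = 2·11j + 9, which is odd.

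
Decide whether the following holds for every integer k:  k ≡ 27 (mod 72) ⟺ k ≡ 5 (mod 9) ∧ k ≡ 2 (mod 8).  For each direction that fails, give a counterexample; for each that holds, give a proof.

Forward direction. This fails: k = 27 gives 27 ≡ 27 (mod 72) but 27 ≡ 0 (mod 9), so the conjunction on the right does not hold.

Converse. This fails: k = 50 satisfies both congruences on the right (50 ≡ 5 mod 9 and 50 ≡ 2 mod 8) yet 50 ≡ 50 (mod 72), not 27.

Neither direction holds.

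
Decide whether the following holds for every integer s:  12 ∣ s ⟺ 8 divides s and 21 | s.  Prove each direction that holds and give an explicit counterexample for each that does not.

Only the reverse direction holds.

[⇒] This fails: take s = 12. Certainly 12 ∣ 12, but 8 ∤ 12.

[⇐] Suppose 8 ∣ s and 21 ∣ s. Any common multiple of 8 and 21 is a multiple of their lcm; here gcd(8, 21) = 1, so lcm(8, 21) = 8·21 = 168, so 168 ∣ s. Since 12 ∣ 168, it follows that 12 ∣ s.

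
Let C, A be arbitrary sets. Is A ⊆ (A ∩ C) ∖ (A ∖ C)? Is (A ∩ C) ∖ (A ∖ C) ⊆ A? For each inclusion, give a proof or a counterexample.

Forward inclusion. This inclusion fails. Take C = ∅, A = {1}; then 1 ∈ A but 1 ∉ (A ∩ C) ∖ (A ∖ C).

Reverse inclusion. Let x ∈ (A ∩ C) ∖ (A ∖ C). Then x ∈ C ∩ A, from which x ∈ A.

(⊆) fails; (⊇) holds.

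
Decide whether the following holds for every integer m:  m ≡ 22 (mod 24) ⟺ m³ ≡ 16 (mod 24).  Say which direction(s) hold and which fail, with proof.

Not equivalent: only (⇒) holds.

[⇒] Suppose m ≡ 22 (mod 24). Write m = 24j + 22. Then (24j + 22)³ = 13824j³ + 38016j² + 34848j + 10648 = 24(576j³ + 1584j² + 1452j + 443) + 16, so m³ ≡ 16 (mod 24).

[⇐] This fails: take m = 4. Then 4³ = 64 ≡ 16 (mod 24), yet 4 ≡ 4 (mod 24), not 22.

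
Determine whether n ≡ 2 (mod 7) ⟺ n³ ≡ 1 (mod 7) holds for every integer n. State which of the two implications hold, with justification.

The forward direction holds; the converse fails.

(→) Suppose n ≡ 2 (mod 7). Write n = 7j + 2. Then (7j + 2)³ = 343j³ + 294j² + 84j + 8 = 7(49j³ + 42j² + 12j + 1) + 1, so n³ ≡ 1 (mod 7).

(←) This fails: take n = 1. Then 1³ = 1 ≡ 1 (mod 7), yet 1 ≡ 1 (mod 7), not 2.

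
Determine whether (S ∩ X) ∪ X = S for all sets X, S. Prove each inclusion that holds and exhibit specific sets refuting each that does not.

Neither inclusion holds.

(⊆) This inclusion fails. Take X = {1}, S = ∅; then 1 ∈ (S ∩ X) ∪ X but 1 ∉ S.

(⊇) This inclusion fails. Take X = ∅, S = {1}; then 1 ∈ S but 1 ∉ (S ∩ X) ∪ X.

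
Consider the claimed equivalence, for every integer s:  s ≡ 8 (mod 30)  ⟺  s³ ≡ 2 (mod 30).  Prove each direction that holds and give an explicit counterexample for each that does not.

Both directions hold.

Forward direction. Suppose s ≡ 8 (mod 30). Write s = 30j + 8. Then (30j + 8)³ = 27000j³ + 21600j² + 5760j + 512 = 30(900j³ + 720j² + 192j + 17) + 2, so s³ ≡ 2 (mod 30).

Converse. Suppose s³ ≡ 2 (mod 30). The only residue r in {0, …, 29} with r³ ≡ 2 (mod 30) is r = 8, so s ≡ 8 (mod 30).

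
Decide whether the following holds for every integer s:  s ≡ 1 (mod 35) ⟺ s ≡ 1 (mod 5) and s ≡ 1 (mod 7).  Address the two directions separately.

(⟹) Suppose s ≡ 1 (mod 35); write s = 35j + 1. Since 5 ∣ 35, reducing mod 5 gives s ≡ 1 (mod 5); since 7 ∣ 35, reducing mod 7 gives s ≡ 1 (mod 7).

(⟸) Conversely, if s ≡ 1 (mod 5) and s ≡ 1 (mod 7), then by the Chinese remainder theorem s ≡ 1 (mod 35). This is exactly s ≡ 1 (mod 35).

The biconditional holds.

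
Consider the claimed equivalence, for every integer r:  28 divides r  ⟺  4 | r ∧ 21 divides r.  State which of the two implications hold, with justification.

(→) This fails: take r = 28. Certainly 28 ∣ 28, but 21 ∤ 28.

(←) Suppose 4 ∣ r and 21 ∣ r. Any common multiple of 4 and 21 is a multiple of their lcm; here gcd(4, 21) = 1, so lcm(4, 21) = 4·21 = 84, so 84 ∣ r. Since 28 ∣ 84, it follows that 28 ∣ r.

Only the reverse direction holds.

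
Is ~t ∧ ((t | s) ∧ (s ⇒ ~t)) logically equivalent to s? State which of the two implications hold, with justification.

Not equivalent: only (⇒) holds.

(⇒) Assume the antecedent. If s is true, s reduces to true regardless of the other variables. If s is false, the antecedent cannot hold. Either way s holds.

(⇐) This fails. Under s = T, t = T, the left side is false but the right side is true.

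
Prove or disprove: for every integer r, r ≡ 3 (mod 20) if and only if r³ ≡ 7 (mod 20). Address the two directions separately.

[⇒] Suppose r ≡ 3 (mod 20). Write r = 20j + 3. Then (20j + 3)³ = 8000j³ + 3600j² + 540j + 27 = 20(400j³ + 180j² + 27j + 1) + 7, so r³ ≡ 7 (mod 20).

[⇐] Conversely, suppose r³ ≡ 7 (mod 20). The only residue r in {0, …, 19} with r³ ≡ 7 (mod 20) is r = 3, so r ≡ 3 (mod 20).

The biconditional holds.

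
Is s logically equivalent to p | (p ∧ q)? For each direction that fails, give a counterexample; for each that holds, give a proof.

Neither implication holds.

[⇒] This fails. Under p = F, q = F, s = T, the left side is true but the right side is false.

[⇐] This fails. Under p = T, q = F, s = F, the left side is false but the right side is true.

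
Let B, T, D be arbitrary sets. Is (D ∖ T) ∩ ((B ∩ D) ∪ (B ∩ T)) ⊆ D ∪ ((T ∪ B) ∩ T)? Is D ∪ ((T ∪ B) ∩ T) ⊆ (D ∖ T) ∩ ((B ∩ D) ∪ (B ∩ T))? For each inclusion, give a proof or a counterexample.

(⟹) Let x ∈ (D ∖ T) ∩ ((B ∩ D) ∪ (B ∩ T)). Then x ∈ B ∩ D and x ∉ T, from which x ∈ D ∪ ((T ∪ B) ∩ T).

(⟸) This inclusion fails. Take B = ∅, T = {1}, D = ∅; then 1 ∈ D ∪ ((T ∪ B) ∩ T) but 1 ∉ (D ∖ T) ∩ ((B ∩ D) ∪ (B ∩ T)).

The sets are not equal: only the forward inclusion holds.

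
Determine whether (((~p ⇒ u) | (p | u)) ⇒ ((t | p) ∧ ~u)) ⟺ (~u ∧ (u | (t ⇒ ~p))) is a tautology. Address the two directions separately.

(⇒) fails; (⇐) holds.

Forward direction. This fails. Under p = T, u = F, t = T, the left side is true but the right side is false.

Converse. Assume the antecedent. If p is true, the antecedent forces (p = T, u = F, t = F), and the consequent holds there. If p is false, the antecedent forces (p = F, u = F, t = F) or (p = F, u = F, t = T), and the consequent holds there. Either way the consequent holds.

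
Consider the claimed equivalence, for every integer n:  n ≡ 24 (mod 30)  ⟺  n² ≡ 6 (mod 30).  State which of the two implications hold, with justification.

(⟹) Suppose n ≡ 24 (mod 30). Write n = 30j + 24. Then (30j + 24)² = 900j² + 1440j + 576 = 30(30j² + 48j + 19) + 6, so n² ≡ 6 (mod 30).

(⟸) This fails: take n = 6. Then 6² = 36 ≡ 6 (mod 30), yet 6 ≡ 6 (mod 30), not 24.

Not equivalent: only (⇒) holds.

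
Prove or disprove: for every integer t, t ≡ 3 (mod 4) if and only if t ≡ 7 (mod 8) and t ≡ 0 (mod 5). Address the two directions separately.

Forward direction. This fails: t = 3 gives 3 ≡ 3 (mod 4) but 3 ≡ 3 (mod 8), so the conjunction on the right does not hold.

Converse. If t ≡ 7 (mod 8) and t ≡ 0 (mod 5), then by the Chinese remainder theorem t ≡ 15 (mod 40). Since 15 ≡ 3 (mod 4) and 4 ∣ 40, we get t ≡ 3 (mod 4).

Only the converse holds.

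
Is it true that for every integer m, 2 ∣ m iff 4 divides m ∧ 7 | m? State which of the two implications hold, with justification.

[⇒] This fails: take m = 2. Certainly 2 ∣ 2, but 4 ∤ 2.

[⇐] Suppose 4 ∣ m and 7 ∣ m. Any common multiple of 4 and 7 is a multiple of their lcm; here gcd(4, 7) = 1, so lcm(4, 7) = 4·7 = 28, so 28 ∣ m. Since 2 ∣ 28, it follows that 2 ∣ m.

Not equivalent: only (⇐) holds.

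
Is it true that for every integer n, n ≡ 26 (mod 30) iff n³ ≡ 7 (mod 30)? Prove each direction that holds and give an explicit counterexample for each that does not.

(⇒) fails and (⇐) fails.

[⇒] This fails: take n = 26. Then 26 ≡ 26 (mod 30), but 26³ = 17576 ≡ 26 (mod 30), not 7.

[⇐] This fails: take n = 13. Then 13³ = 2197 ≡ 7 (mod 30), yet 13 ≡ 13 (mod 30), not 26.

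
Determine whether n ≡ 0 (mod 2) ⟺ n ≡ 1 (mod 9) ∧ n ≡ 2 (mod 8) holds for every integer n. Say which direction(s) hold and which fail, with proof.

Only the reverse direction holds.

(←) If n ≡ 1 (mod 9) and n ≡ 2 (mod 8), then by the Chinese remainder theorem n ≡ 10 (mod 72). Since 10 ≡ 0 (mod 2) and 2 ∣ 72, we get n ≡ 0 (mod 2).

(→) This fails: n = 0 gives 0 ≡ 0 (mod 2) but 0 ≡ 0 (mod 9), so the conjunction on the right does not hold.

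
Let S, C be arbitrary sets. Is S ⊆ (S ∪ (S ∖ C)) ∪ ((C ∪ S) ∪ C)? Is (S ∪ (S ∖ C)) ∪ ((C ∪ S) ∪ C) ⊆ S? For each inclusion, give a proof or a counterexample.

Forward inclusion. Let x ∈ S. Then either x ∈ S and x ∉ C; or x ∈ S ∩ C. In each case x ∈ (S ∪ (S ∖ C)) ∪ ((C ∪ S) ∪ C), so S ⊆ (S ∪ (S ∖ C)) ∪ ((C ∪ S) ∪ C).

Reverse inclusion. This inclusion fails. Take S = ∅, C = {1}; then 1 ∈ (S ∪ (S ∖ C)) ∪ ((C ∪ S) ∪ C) but 1 ∉ S.

(⊆) holds; (⊇) fails.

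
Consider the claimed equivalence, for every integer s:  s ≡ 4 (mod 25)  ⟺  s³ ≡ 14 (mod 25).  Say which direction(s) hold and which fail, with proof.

[⇒] Suppose s ≡ 4 (mod 25). Write s = 25j + 4. Then (25j + 4)³ = 15625j³ + 7500j² + 1200j + 64 = 25(625j³ + 300j² + 48j + 2) + 14, so s³ ≡ 14 (mod 25).

[⇐] Conversely, suppose s³ ≡ 14 (mod 25). The only residue r in {0, …, 24} with r³ ≡ 14 (mod 25) is r = 4, so s ≡ 4 (mod 25).

Both directions hold; the statement is true.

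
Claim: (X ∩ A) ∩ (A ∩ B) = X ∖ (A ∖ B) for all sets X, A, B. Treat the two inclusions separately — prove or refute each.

(⟹) Let x ∈ (X ∩ A) ∩ (A ∩ B). Then x ∈ X ∩ A ∩ B, from which x ∈ X ∖ (A ∖ B).

(⟸) This inclusion fails. Take X = {1}, A = ∅, B = ∅; then 1 ∈ X ∖ (A ∖ B) but 1 ∉ (X ∩ A) ∩ (A ∩ B).

Only the forward inclusion holds.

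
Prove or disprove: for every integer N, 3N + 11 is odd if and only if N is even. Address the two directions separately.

Forward direction. Suppose 3N + 11 is odd. Since 3 is odd, 3N and N have the same parity, so 3N + 11 ≡ N + 11 (mod 2). As 11 is odd, 3N + 11 is odd exactly when N is even. Thus N is even.

Converse. Suppose N is even; write N = 2j. Then 3N + 11 = 3·(2j) + 11 = 2·3j + 11, which is odd.

The biconditional holds.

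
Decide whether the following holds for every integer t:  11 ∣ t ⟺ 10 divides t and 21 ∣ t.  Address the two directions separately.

(→) This fails: take t = 11. Certainly 11 ∣ 11, but 10 ∤ 11.

(←) This fails: take t = 210. Both 10 ∣ 210 and 21 ∣ 210, yet 210 is not a multiple of 11 (since 210 = 19·11 + 1), so 11 ∤ 210.

Neither implication holds.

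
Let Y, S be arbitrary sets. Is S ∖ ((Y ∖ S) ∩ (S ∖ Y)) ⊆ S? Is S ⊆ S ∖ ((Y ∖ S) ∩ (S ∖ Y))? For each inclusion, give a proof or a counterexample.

The two sets are equal.

(⊇) Let x ∈ S. Then either x ∈ S and x ∉ Y; or x ∈ Y ∩ S. In each case x ∈ S ∖ ((Y ∖ S) ∩ (S ∖ Y)), so S ⊆ S ∖ ((Y ∖ S) ∩ (S ∖ Y)).

(⊆) Let x ∈ S ∖ ((Y ∖ S) ∩ (S ∖ Y)). Then either x ∈ S and x ∉ Y; or x ∈ Y ∩ S. In each case x ∈ S, so S ∖ ((Y ∖ S) ∩ (S ∖ Y)) ⊆ S.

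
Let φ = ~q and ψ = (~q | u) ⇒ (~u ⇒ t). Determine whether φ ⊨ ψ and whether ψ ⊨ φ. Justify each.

(→) This fails. Under q = F, t = F, u = F, the left side is true but the right side is false.

(←) This fails. Under q = T, t = F, u = F, the left side is false but the right side is true.

Neither implication holds.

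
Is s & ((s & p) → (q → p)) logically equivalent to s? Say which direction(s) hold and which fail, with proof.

(→) Assume the antecedent. If p is true, the antecedent forces (p = T, s = T, q = F) or (p = T, s = T, q = T), and s holds there. If p is false, the antecedent forces (p = F, s = T, q = F) or (p = F, s = T, q = T), and s holds there. Either way s holds.

(←) Assume the antecedent. If p is true, the antecedent forces (p = T, s = T, q = F) or (p = T, s = T, q = T), and s & ((s & p) → (q → p)) holds there. If p is false, the antecedent forces (p = F, s = T, q = F) or (p = F, s = T, q = T), and s & ((s & p) → (q → p)) holds there. Either way s & ((s & p) → (q → p)) holds.

Both directions hold; the statement is true.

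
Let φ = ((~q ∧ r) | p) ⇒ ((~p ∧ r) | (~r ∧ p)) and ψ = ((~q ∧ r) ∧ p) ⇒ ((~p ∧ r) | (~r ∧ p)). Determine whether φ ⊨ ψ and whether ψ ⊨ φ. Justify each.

(⇒) Assume the antecedent. If p is true, the antecedent forces (q = F, p = T, r = F) or (q = T, p = T, r = F), and the consequent holds there. If p is false, the consequent reduces to true regardless of the other variables. Either way the consequent holds.

(⇐) This fails. Under q = T, p = T, r = T, the left side is false but the right side is true.

Only the forward direction holds.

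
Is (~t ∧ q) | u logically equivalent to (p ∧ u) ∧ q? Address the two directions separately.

Only the reverse direction holds.

(→) This fails. Under q = T, u = F, p = F, t = F, the left side is true but the right side is false.

(←) Assume the antecedent. If q is true, the antecedent forces (q = T, u = T, p = T, t = F) or (q = T, u = T, p = T, t = T), and (~t ∧ q) | u holds there. If q is false, the antecedent cannot hold. Either way (~t ∧ q) | u holds.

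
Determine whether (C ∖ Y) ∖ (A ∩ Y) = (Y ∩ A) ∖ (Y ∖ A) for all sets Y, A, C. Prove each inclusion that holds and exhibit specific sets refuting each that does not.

Both inclusions fail.

Forward inclusion. This inclusion fails. Take Y = ∅, A = ∅, C = {1}; then 1 ∈ (C ∖ Y) ∖ (A ∩ Y) but 1 ∉ (Y ∩ A) ∖ (Y ∖ A).

Reverse inclusion. This inclusion fails. Take Y = {1}, A = {1}, C = ∅; then 1 ∈ (Y ∩ A) ∖ (Y ∖ A) but 1 ∉ (C ∖ Y) ∖ (A ∩ Y).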